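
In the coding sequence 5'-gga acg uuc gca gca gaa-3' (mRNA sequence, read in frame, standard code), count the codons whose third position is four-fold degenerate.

Codon 1 GGA (Gly): third position 4-fold.
Codon 2 ACG (Thr): third position 4-fold.
Codon 3 UUC (Phe): third position 2-fold.
Codon 4 GCA (Ala): third position 4-fold.
Codon 5 GCA (Ala): third position 4-fold.
Codon 6 GAA (Glu): third position 2-fold.
Four-fold degenerate third positions: 4.

4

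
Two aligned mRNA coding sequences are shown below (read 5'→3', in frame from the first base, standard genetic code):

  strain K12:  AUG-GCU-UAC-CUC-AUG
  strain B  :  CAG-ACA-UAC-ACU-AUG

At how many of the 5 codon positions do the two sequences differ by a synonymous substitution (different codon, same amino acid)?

Codon 1: AUG Met / CAG Gln — nonsynonymous.
Codon 2: GCU Ala / ACA Thr — nonsynonymous.
Codon 3: UAC Tyr / UAC Tyr — identical.
Codon 4: CUC Leu / ACU Thr — nonsynonymous.
Codon 5: AUG Met / AUG Met — identical.
Synonymous differences: 0.

0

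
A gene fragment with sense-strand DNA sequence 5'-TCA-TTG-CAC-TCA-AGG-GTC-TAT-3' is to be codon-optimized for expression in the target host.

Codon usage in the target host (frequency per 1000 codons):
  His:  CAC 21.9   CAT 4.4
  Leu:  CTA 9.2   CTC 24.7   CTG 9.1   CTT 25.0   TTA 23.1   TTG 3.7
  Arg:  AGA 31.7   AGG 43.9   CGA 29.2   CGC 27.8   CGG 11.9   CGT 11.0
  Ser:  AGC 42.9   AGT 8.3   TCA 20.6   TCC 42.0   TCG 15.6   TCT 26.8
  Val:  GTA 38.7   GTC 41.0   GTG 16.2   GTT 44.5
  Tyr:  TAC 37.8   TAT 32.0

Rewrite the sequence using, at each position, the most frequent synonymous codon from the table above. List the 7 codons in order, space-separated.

Codon 1 (Ser): best is AGC at 42.9.
Codon 2 (Leu): best is CTT at 25.0.
Codon 3 (His): best is CAC at 21.9.
Codon 4 (Ser): best is AGC at 42.9.
Codon 5 (Arg): best is AGG at 43.9.
Codon 6 (Val): best is GTT at 44.5.
Codon 7 (Tyr): best is TAC at 37.8.

AGC CTT CAC AGC AGG GTT TAC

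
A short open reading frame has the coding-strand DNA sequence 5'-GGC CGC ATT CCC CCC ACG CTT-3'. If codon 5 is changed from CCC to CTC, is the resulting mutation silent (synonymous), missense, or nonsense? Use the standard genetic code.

Position 14 falls in codon 5: CCC → Pro.
After the substitution the codon is CTC → Leu.
Pro ≠ Leu, so this is a missense mutation.

missense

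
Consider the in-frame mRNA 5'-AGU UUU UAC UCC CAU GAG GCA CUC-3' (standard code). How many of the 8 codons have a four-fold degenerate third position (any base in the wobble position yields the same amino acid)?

Codon 1 AGU (Ser): third position 2-fold.
Codon 2 UUU (Phe): third position 2-fold.
Codon 3 UAC (Tyr): third position 2-fold.
Codon 4 UCC (Ser): third position 4-fold.
Codon 5 CAU (His): third position 2-fold.
Codon 6 GAG (Glu): third position 2-fold.
Codon 7 GCA (Ala): third position 4-fold.
Codon 8 CUC (Leu): third position 4-fold.
Four-fold degenerate third positions: 3.

3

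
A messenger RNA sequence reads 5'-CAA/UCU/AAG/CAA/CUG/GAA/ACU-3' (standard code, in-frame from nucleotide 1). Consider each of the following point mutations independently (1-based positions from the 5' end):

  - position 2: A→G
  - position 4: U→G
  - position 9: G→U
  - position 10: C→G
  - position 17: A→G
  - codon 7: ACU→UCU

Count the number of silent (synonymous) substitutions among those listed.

Codon 1: CAA (Gln) → CGA (Arg) — missense.
Codon 2: UCU (Ser) → GCU (Ala) — missense.
Codon 3: AAG (Lys) → AAU (Asn) — missense.
Codon 4: CAA (Gln) → GAA (Glu) — missense.
Codon 6: GAA (Glu) → GGA (Gly) — missense.
Codon 7: ACU (Thr) → UCU (Ser) — missense.
Synonymous: 0 of 6.

0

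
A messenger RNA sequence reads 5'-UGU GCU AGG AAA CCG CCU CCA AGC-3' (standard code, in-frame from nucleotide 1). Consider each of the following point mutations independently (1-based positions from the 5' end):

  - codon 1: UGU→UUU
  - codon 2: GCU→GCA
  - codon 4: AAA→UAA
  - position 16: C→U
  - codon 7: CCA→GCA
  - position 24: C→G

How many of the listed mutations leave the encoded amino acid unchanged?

Codon 1: UGU (Cys) → UUU (Phe) — missense.
Codon 2: GCU (Ala) → GCA (Ala) — synonymous.
Codon 4: AAA (Lys) → UAA (Stop) — nonsense.
Codon 6: CCU (Pro) → UCU (Ser) — missense.
Codon 7: CCA (Pro) → GCA (Ala) — missense.
Codon 8: AGC (Ser) → AGG (Arg) — missense.
Synonymous: 1 of 6.

1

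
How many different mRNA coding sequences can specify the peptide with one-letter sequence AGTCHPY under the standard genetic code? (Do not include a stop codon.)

Ala: 4 codons.
Gly: 4 codons.
Thr: 4 codons.
Cys: 2 codons.
His: 2 codons.
Pro: 4 codons.
Tyr: 2 codons.
4 × 4 × 4 × 2 × 2 × 4 × 2 = 2048.

2048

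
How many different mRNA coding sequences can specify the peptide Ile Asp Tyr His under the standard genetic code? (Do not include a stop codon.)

Ile: 3 codons.
Asp: 2 codons.
Tyr: 2 codons.
His: 2 codons.
3 × 2 × 2 × 2 = 24.

24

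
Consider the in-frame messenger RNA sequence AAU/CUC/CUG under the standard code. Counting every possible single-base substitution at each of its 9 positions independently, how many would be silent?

Codon 1 (AAU, Asn): 1 synonymous substitution.
Codon 2 (CUC, Leu): 3 synonymous substitutions.
Codon 3 (CUG, Leu): 4 synonymous substitutions.
Total: 1 + 3 + 4 = 8.

8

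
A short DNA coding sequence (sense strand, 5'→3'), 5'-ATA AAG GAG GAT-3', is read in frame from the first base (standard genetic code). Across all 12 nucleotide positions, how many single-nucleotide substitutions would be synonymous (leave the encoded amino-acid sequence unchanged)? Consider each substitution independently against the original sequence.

5

Codon 1 (ATA, Ile): 2 synonymous substitutions.
Codon 2 (AAG, Lys): 1 synonymous substitution.
Codon 3 (GAG, Glu): 1 synonymous substitution.
Codon 4 (GAT, Asp): 1 synonymous substitution.
Total: 2 + 1 + 1 + 1 = 5.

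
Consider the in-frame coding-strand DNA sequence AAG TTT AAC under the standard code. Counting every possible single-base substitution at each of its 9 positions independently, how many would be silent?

3

Codon 1 (AAG, Lys): 1 synonymous substitution.
Codon 2 (TTT, Phe): 1 synonymous substitution.
Codon 3 (AAC, Asn): 1 synonymous substitution.
Total: 1 + 1 + 1 = 3.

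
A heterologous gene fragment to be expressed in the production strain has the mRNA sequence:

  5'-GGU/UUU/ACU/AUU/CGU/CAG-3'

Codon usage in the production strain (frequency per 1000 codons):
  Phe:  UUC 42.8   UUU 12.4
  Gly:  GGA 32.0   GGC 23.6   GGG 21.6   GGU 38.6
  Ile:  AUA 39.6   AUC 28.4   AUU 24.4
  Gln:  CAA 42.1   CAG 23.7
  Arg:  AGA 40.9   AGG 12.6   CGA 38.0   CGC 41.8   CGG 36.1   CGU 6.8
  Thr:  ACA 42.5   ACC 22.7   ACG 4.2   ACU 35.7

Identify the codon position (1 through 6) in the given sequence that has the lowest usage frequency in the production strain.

5

Codon 1 GGU (Gly): 38.6 per 1000.
Codon 2 UUU (Phe): 12.4 per 1000.
Codon 3 ACU (Thr): 35.7 per 1000.
Codon 4 AUU (Ile): 24.4 per 1000.
Codon 5 CGU (Arg): 6.8 per 1000.
Codon 6 CAG (Gln): 23.7 per 1000.
Lowest frequency is 6.8 at codon 5.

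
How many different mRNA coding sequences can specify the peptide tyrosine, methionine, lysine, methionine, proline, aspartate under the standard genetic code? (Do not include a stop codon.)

Tyr: 2 codons.
Met: 1 codon.
Lys: 2 codons.
Met: 1 codon.
Pro: 4 codons.
Asp: 2 codons.
2 × 1 × 2 × 1 × 4 × 2 = 32.

32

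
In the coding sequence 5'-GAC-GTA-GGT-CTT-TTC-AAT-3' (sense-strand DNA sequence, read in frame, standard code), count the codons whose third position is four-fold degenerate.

Codon 1 GAC (Asp): third position 2-fold.
Codon 2 GTA (Val): third position 4-fold.
Codon 3 GGT (Gly): third position 4-fold.
Codon 4 CTT (Leu): third position 4-fold.
Codon 5 TTC (Phe): third position 2-fold.
Codon 6 AAT (Asn): third position 2-fold.
Four-fold degenerate third positions: 3.

3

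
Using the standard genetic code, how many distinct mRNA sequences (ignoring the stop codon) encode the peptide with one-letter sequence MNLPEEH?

384

Met: 1 codon.
Asn: 2 codons.
Leu: 6 codons.
Pro: 4 codons.
Glu: 2 codons.
Glu: 2 codons.
His: 2 codons.
1 × 2 × 6 × 4 × 2 × 2 × 2 = 384.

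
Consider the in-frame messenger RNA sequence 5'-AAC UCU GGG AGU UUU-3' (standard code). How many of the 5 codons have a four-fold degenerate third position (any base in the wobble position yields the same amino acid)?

2

Codon 1 AAC (Asn): third position 2-fold.
Codon 2 UCU (Ser): third position 4-fold.
Codon 3 GGG (Gly): third position 4-fold.
Codon 4 AGU (Ser): third position 2-fold.
Codon 5 UUU (Phe): third position 2-fold.
Four-fold degenerate third positions: 2.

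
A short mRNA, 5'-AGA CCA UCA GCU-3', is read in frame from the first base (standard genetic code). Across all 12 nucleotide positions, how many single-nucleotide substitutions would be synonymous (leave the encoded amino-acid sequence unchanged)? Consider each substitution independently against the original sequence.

11

Codon 1 (AGA, Arg): 2 synonymous substitutions.
Codon 2 (CCA, Pro): 3 synonymous substitutions.
Codon 3 (UCA, Ser): 3 synonymous substitutions.
Codon 4 (GCU, Ala): 3 synonymous substitutions.
Total: 2 + 3 + 3 + 3 = 11.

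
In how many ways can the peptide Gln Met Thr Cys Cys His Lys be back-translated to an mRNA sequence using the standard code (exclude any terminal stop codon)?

128

Gln: 2 codons.
Met: 1 codon.
Thr: 4 codons.
Cys: 2 codons.
Cys: 2 codons.
His: 2 codons.
Lys: 2 codons.
2 × 1 × 4 × 2 × 2 × 2 × 2 = 128.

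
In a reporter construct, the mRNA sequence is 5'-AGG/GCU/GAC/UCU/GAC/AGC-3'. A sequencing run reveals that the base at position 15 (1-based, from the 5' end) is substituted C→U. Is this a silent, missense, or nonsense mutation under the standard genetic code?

Position 15 falls in codon 5: GAC → Asp.
After the substitution the codon is GAU → Asp.
Both encode Asp, so the change is synonymous.

silent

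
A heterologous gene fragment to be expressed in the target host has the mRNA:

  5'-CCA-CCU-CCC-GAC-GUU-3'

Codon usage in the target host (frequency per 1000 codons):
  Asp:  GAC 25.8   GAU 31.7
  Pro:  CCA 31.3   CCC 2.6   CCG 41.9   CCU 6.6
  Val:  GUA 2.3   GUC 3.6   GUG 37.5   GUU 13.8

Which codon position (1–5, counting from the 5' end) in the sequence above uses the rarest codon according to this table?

3

Codon 1 CCA (Pro): 31.3 per 1000.
Codon 2 CCU (Pro): 6.6 per 1000.
Codon 3 CCC (Pro): 2.6 per 1000.
Codon 4 GAC (Asp): 25.8 per 1000.
Codon 5 GUU (Val): 13.8 per 1000.
Lowest frequency is 2.6 at codon 3.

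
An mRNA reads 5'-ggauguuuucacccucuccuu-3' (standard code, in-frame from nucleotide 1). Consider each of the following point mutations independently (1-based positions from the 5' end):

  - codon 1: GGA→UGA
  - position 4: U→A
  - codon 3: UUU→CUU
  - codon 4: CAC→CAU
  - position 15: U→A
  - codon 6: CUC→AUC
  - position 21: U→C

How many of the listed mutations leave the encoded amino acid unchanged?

Codon 1: GGA (Gly) → UGA (Stop) — nonsense.
Codon 2: UGU (Cys) → AGU (Ser) — missense.
Codon 3: UUU (Phe) → CUU (Leu) — missense.
Codon 4: CAC (His) → CAU (His) — synonymous.
Codon 5: CCU (Pro) → CCA (Pro) — synonymous.
Codon 6: CUC (Leu) → AUC (Ile) — missense.
Codon 7: CUU (Leu) → CUC (Leu) — synonymous.
Synonymous: 3 of 7.

3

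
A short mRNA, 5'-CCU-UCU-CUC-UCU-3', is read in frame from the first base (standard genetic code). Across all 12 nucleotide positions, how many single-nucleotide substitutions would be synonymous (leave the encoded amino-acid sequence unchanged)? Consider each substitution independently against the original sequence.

Codon 1 (CCU, Pro): 3 synonymous substitutions.
Codon 2 (UCU, Ser): 3 synonymous substitutions.
Codon 3 (CUC, Leu): 3 synonymous substitutions.
Codon 4 (UCU, Ser): 3 synonymous substitutions.
Total: 3 + 3 + 3 + 3 = 12.

12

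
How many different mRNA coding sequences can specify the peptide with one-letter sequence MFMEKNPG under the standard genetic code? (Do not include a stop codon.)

256

Met: 1 codon.
Phe: 2 codons.
Met: 1 codon.
Glu: 2 codons.
Lys: 2 codons.
Asn: 2 codons.
Pro: 4 codons.
Gly: 4 codons.
1 × 2 × 1 × 2 × 2 × 2 × 4 × 4 = 256.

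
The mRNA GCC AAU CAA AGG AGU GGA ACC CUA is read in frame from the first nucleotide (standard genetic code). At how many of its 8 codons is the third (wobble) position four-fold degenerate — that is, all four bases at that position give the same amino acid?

4

Codon 1 GCC (Ala): third position 4-fold.
Codon 2 AAU (Asn): third position 2-fold.
Codon 3 CAA (Gln): third position 2-fold.
Codon 4 AGG (Arg): third position 2-fold.
Codon 5 AGU (Ser): third position 2-fold.
Codon 6 GGA (Gly): third position 4-fold.
Codon 7 ACC (Thr): third position 4-fold.
Codon 8 CUA (Leu): third position 4-fold.
Four-fold degenerate third positions: 4.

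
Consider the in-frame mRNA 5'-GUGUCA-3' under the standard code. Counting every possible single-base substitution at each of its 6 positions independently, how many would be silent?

6

Codon 1 (GUG, Val): 3 synonymous substitutions.
Codon 2 (UCA, Ser): 3 synonymous substitutions.
Total: 3 + 3 = 6.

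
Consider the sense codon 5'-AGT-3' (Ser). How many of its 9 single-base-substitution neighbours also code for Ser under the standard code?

Position 1: none → 0 synonymous.
Position 2: none → 0 synonymous.
Position 3: AGC → 1 synonymous.
Total: 0 + 0 + 1 = 1.

1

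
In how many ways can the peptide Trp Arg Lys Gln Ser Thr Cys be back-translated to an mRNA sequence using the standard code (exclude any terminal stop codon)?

1152

Trp: 1 codon.
Arg: 6 codons.
Lys: 2 codons.
Gln: 2 codons.
Ser: 6 codons.
Thr: 4 codons.
Cys: 2 codons.
1 × 6 × 2 × 2 × 6 × 4 × 2 = 1152.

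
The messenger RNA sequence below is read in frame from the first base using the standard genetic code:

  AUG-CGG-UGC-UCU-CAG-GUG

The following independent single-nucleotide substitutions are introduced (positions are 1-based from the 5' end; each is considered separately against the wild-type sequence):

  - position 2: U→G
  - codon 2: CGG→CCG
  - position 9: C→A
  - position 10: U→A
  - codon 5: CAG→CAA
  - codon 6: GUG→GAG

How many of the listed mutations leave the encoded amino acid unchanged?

Codon 1: AUG (Met) → AGG (Arg) — missense.
Codon 2: CGG (Arg) → CCG (Pro) — missense.
Codon 3: UGC (Cys) → UGA (Stop) — nonsense.
Codon 4: UCU (Ser) → ACU (Thr) — missense.
Codon 5: CAG (Gln) → CAA (Gln) — synonymous.
Codon 6: GUG (Val) → GAG (Glu) — missense.
Synonymous: 1 of 6.

1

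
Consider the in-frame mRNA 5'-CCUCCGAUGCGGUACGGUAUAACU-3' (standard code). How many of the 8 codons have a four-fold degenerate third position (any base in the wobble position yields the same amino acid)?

5

Codon 1 CCU (Pro): third position 4-fold.
Codon 2 CCG (Pro): third position 4-fold.
Codon 3 AUG (Met): third position 1-fold.
Codon 4 CGG (Arg): third position 4-fold.
Codon 5 UAC (Tyr): third position 2-fold.
Codon 6 GGU (Gly): third position 4-fold.
Codon 7 AUA (Ile): third position 3-fold.
Codon 8 ACU (Thr): third position 4-fold.
Four-fold degenerate third positions: 5.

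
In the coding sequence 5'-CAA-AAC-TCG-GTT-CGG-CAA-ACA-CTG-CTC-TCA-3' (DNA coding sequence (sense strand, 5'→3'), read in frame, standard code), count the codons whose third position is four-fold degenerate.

Codon 1 CAA (Gln): third position 2-fold.
Codon 2 AAC (Asn): third position 2-fold.
Codon 3 TCG (Ser): third position 4-fold.
Codon 4 GTT (Val): third position 4-fold.
Codon 5 CGG (Arg): third position 4-fold.
Codon 6 CAA (Gln): third position 2-fold.
Codon 7 ACA (Thr): third position 4-fold.
Codon 8 CTG (Leu): third position 4-fold.
Codon 9 CTC (Leu): third position 4-fold.
Codon 10 TCA (Ser): third position 4-fold.
Four-fold degenerate third positions: 7.

7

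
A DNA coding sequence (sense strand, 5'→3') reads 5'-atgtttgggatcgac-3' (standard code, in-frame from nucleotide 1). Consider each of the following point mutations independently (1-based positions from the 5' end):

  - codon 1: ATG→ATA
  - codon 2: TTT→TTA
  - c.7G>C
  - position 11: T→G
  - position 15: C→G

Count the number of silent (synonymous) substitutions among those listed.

Codon 1: ATG (Met) → ATA (Ile) — missense.
Codon 2: TTT (Phe) → TTA (Leu) — missense.
Codon 3: GGG (Gly) → CGG (Arg) — missense.
Codon 4: ATC (Ile) → AGC (Ser) — missense.
Codon 5: GAC (Asp) → GAG (Glu) — missense.
Synonymous: 0 of 5.

0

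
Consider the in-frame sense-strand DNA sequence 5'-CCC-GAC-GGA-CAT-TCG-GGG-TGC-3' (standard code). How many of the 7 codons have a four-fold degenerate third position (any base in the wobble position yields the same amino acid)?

4

Codon 1 CCC (Pro): third position 4-fold.
Codon 2 GAC (Asp): third position 2-fold.
Codon 3 GGA (Gly): third position 4-fold.
Codon 4 CAT (His): third position 2-fold.
Codon 5 TCG (Ser): third position 4-fold.
Codon 6 GGG (Gly): third position 4-fold.
Codon 7 TGC (Cys): third position 2-fold.
Four-fold degenerate third positions: 4.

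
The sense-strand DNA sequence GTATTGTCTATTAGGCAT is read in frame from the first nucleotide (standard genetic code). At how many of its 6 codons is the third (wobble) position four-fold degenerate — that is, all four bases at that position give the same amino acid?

Codon 1 GTA (Val): third position 4-fold.
Codon 2 TTG (Leu): third position 2-fold.
Codon 3 TCT (Ser): third position 4-fold.
Codon 4 ATT (Ile): third position 3-fold.
Codon 5 AGG (Arg): third position 2-fold.
Codon 6 CAT (His): third position 2-fold.
Four-fold degenerate third positions: 2.

2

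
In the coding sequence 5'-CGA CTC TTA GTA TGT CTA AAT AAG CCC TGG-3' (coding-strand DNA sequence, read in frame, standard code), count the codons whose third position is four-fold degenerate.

Codon 1 CGA (Arg): third position 4-fold.
Codon 2 CTC (Leu): third position 4-fold.
Codon 3 TTA (Leu): third position 2-fold.
Codon 4 GTA (Val): third position 4-fold.
Codon 5 TGT (Cys): third position 2-fold.
Codon 6 CTA (Leu): third position 4-fold.
Codon 7 AAT (Asn): third position 2-fold.
Codon 8 AAG (Lys): third position 2-fold.
Codon 9 CCC (Pro): third position 4-fold.
Codon 10 TGG (Trp): third position 1-fold.
Four-fold degenerate third positions: 5.

5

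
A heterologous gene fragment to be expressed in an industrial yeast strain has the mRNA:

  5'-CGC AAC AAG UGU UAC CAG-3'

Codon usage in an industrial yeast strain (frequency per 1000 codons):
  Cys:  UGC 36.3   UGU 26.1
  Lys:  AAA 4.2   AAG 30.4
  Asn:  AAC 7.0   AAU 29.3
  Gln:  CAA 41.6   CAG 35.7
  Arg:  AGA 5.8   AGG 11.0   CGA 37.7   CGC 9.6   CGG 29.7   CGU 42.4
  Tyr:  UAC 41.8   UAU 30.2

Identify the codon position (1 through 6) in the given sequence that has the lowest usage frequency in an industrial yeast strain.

Codon 1 CGC (Arg): 9.6 per 1000.
Codon 2 AAC (Asn): 7.0 per 1000.
Codon 3 AAG (Lys): 30.4 per 1000.
Codon 4 UGU (Cys): 26.1 per 1000.
Codon 5 UAC (Tyr): 41.8 per 1000.
Codon 6 CAG (Gln): 35.7 per 1000.
Lowest frequency is 7.0 at codon 2.

2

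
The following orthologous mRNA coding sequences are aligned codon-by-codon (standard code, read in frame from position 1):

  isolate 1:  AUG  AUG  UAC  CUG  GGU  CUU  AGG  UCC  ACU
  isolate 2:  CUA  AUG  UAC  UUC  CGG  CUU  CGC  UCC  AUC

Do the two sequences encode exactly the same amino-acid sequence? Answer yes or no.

no

Codon 1: AUG Met / CUA Leu — nonsynonymous.
Codon 2: AUG Met / AUG Met — identical.
Codon 3: UAC Tyr / UAC Tyr — identical.
Codon 4: CUG Leu / UUC Phe — nonsynonymous.
Codon 5: GGU Gly / CGG Arg — nonsynonymous.
Codon 6: CUU Leu / CUU Leu — identical.
Codon 7: AGG Arg / CGC Arg — synonymous.
Codon 8: UCC Ser / UCC Ser — identical.
Codon 9: ACU Thr / AUC Ile — nonsynonymous.
Nonsynonymous differences: 4 → different protein.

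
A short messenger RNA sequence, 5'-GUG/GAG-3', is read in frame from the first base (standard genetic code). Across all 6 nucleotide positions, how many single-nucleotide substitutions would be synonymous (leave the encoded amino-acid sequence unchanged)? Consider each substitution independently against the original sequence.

4

Codon 1 (GUG, Val): 3 synonymous substitutions.
Codon 2 (GAG, Glu): 1 synonymous substitution.
Total: 3 + 1 = 4.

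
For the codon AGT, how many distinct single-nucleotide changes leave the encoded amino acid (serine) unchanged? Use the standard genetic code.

1

Position 1: none → 0 synonymous.
Position 2: none → 0 synonymous.
Position 3: AGC → 1 synonymous.
Total: 0 + 0 + 1 = 1.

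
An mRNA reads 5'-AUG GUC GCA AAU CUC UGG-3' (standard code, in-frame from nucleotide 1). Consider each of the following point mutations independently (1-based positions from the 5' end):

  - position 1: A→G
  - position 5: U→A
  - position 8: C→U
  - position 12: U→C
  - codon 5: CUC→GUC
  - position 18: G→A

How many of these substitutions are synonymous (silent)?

Codon 1: AUG (Met) → GUG (Val) — missense.
Codon 2: GUC (Val) → GAC (Asp) — missense.
Codon 3: GCA (Ala) → GUA (Val) — missense.
Codon 4: AAU (Asn) → AAC (Asn) — synonymous.
Codon 5: CUC (Leu) → GUC (Val) — missense.
Codon 6: UGG (Trp) → UGA (Stop) — nonsense.
Synonymous: 1 of 6.

1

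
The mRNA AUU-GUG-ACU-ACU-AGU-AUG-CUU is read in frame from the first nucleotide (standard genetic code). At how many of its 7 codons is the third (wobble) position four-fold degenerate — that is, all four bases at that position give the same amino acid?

Codon 1 AUU (Ile): third position 3-fold.
Codon 2 GUG (Val): third position 4-fold.
Codon 3 ACU (Thr): third position 4-fold.
Codon 4 ACU (Thr): third position 4-fold.
Codon 5 AGU (Ser): third position 2-fold.
Codon 6 AUG (Met): third position 1-fold.
Codon 7 CUU (Leu): third position 4-fold.
Four-fold degenerate third positions: 4.

4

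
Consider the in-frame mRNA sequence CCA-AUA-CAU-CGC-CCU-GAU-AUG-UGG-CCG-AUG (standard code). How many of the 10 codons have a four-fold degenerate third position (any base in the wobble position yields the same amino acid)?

Codon 1 CCA (Pro): third position 4-fold.
Codon 2 AUA (Ile): third position 3-fold.
Codon 3 CAU (His): third position 2-fold.
Codon 4 CGC (Arg): third position 4-fold.
Codon 5 CCU (Pro): third position 4-fold.
Codon 6 GAU (Asp): third position 2-fold.
Codon 7 AUG (Met): third position 1-fold.
Codon 8 UGG (Trp): third position 1-fold.
Codon 9 CCG (Pro): third position 4-fold.
Codon 10 AUG (Met): third position 1-fold.
Four-fold degenerate third positions: 4.

4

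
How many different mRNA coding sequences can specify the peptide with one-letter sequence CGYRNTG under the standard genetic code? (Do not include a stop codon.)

Cys: 2 codons.
Gly: 4 codons.
Tyr: 2 codons.
Arg: 6 codons.
Asn: 2 codons.
Thr: 4 codons.
Gly: 4 codons.
2 × 4 × 2 × 6 × 2 × 4 × 4 = 3072.

3072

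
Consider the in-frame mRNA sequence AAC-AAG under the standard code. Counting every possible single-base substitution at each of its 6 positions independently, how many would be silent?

2

Codon 1 (AAC, Asn): 1 synonymous substitution.
Codon 2 (AAG, Lys): 1 synonymous substitution.
Total: 1 + 1 = 2.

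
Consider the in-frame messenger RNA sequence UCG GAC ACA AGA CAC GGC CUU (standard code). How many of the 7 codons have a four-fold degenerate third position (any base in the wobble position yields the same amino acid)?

Codon 1 UCG (Ser): third position 4-fold.
Codon 2 GAC (Asp): third position 2-fold.
Codon 3 ACA (Thr): third position 4-fold.
Codon 4 AGA (Arg): third position 2-fold.
Codon 5 CAC (His): third position 2-fold.
Codon 6 GGC (Gly): third position 4-fold.
Codon 7 CUU (Leu): third position 4-fold.
Four-fold degenerate third positions: 4.

4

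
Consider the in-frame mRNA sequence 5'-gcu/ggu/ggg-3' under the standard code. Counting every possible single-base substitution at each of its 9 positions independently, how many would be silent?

Codon 1 (GCU, Ala): 3 synonymous substitutions.
Codon 2 (GGU, Gly): 3 synonymous substitutions.
Codon 3 (GGG, Gly): 3 synonymous substitutions.
Total: 3 + 3 + 3 = 9.

9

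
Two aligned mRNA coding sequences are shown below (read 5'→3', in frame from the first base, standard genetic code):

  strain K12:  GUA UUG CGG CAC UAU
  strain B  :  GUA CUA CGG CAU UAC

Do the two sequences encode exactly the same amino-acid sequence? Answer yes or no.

Codon 1: GUA Val / GUA Val — identical.
Codon 2: UUG Leu / CUA Leu — synonymous.
Codon 3: CGG Arg / CGG Arg — identical.
Codon 4: CAC His / CAU His — synonymous.
Codon 5: UAU Tyr / UAC Tyr — synonymous.
Nonsynonymous differences: 0 → same protein.

yes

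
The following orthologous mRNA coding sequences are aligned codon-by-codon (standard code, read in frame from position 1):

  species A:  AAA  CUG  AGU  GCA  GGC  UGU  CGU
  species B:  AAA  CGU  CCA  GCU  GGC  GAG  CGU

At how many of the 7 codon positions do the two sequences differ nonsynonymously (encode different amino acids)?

3

Codon 1: AAA Lys / AAA Lys — identical.
Codon 2: CUG Leu / CGU Arg — nonsynonymous.
Codon 3: AGU Ser / CCA Pro — nonsynonymous.
Codon 4: GCA Ala / GCU Ala — synonymous.
Codon 5: GGC Gly / GGC Gly — identical.
Codon 6: UGU Cys / GAG Glu — nonsynonymous.
Codon 7: CGU Arg / CGU Arg — identical.
Nonsynonymous differences: 3.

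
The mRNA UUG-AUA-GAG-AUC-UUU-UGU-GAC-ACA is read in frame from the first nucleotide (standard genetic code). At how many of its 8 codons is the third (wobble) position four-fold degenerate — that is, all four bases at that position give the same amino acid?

1

Codon 1 UUG (Leu): third position 2-fold.
Codon 2 AUA (Ile): third position 3-fold.
Codon 3 GAG (Glu): third position 2-fold.
Codon 4 AUC (Ile): third position 3-fold.
Codon 5 UUU (Phe): third position 2-fold.
Codon 6 UGU (Cys): third position 2-fold.
Codon 7 GAC (Asp): third position 2-fold.
Codon 8 ACA (Thr): third position 4-fold.
Four-fold degenerate third positions: 1.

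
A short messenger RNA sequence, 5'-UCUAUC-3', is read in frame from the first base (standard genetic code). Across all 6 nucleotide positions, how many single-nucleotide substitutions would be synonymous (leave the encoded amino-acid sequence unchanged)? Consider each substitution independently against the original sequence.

5

Codon 1 (UCU, Ser): 3 synonymous substitutions.
Codon 2 (AUC, Ile): 2 synonymous substitutions.
Total: 3 + 2 = 5.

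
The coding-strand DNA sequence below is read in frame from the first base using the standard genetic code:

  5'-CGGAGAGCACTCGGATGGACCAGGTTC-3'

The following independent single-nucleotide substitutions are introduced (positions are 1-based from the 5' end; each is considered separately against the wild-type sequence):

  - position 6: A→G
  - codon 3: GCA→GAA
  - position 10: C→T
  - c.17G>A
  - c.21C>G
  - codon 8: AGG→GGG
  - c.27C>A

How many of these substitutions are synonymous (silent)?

2

Codon 2: AGA (Arg) → AGG (Arg) — synonymous.
Codon 3: GCA (Ala) → GAA (Glu) — missense.
Codon 4: CTC (Leu) → TTC (Phe) — missense.
Codon 6: TGG (Trp) → TAG (Stop) — nonsense.
Codon 7: ACC (Thr) → ACG (Thr) — synonymous.
Codon 8: AGG (Arg) → GGG (Gly) — missense.
Codon 9: TTC (Phe) → TTA (Leu) — missense.
Synonymous: 2 of 7.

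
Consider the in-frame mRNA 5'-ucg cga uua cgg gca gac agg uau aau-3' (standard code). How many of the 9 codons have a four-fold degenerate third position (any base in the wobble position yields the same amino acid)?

4

Codon 1 UCG (Ser): third position 4-fold.
Codon 2 CGA (Arg): third position 4-fold.
Codon 3 UUA (Leu): third position 2-fold.
Codon 4 CGG (Arg): third position 4-fold.
Codon 5 GCA (Ala): third position 4-fold.
Codon 6 GAC (Asp): third position 2-fold.
Codon 7 AGG (Arg): third position 2-fold.
Codon 8 UAU (Tyr): third position 2-fold.
Codon 9 AAU (Asn): third position 2-fold.
Four-fold degenerate third positions: 4.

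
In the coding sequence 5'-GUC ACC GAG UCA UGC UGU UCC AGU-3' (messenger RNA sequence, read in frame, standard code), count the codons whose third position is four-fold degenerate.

4

Codon 1 GUC (Val): third position 4-fold.
Codon 2 ACC (Thr): third position 4-fold.
Codon 3 GAG (Glu): third position 2-fold.
Codon 4 UCA (Ser): third position 4-fold.
Codon 5 UGC (Cys): third position 2-fold.
Codon 6 UGU (Cys): third position 2-fold.
Codon 7 UCC (Ser): third position 4-fold.
Codon 8 AGU (Ser): third position 2-fold.
Four-fold degenerate third positions: 4.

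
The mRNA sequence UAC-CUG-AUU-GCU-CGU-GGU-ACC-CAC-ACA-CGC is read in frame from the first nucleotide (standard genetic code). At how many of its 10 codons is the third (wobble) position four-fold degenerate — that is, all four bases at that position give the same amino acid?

Codon 1 UAC (Tyr): third position 2-fold.
Codon 2 CUG (Leu): third position 4-fold.
Codon 3 AUU (Ile): third position 3-fold.
Codon 4 GCU (Ala): third position 4-fold.
Codon 5 CGU (Arg): third position 4-fold.
Codon 6 GGU (Gly): third position 4-fold.
Codon 7 ACC (Thr): third position 4-fold.
Codon 8 CAC (His): third position 2-fold.
Codon 9 ACA (Thr): third position 4-fold.
Codon 10 CGC (Arg): third position 4-fold.
Four-fold degenerate third positions: 7.

7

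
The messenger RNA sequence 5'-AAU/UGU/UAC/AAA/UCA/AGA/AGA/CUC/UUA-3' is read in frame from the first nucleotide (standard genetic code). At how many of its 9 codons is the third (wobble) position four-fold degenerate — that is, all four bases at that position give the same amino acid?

Codon 1 AAU (Asn): third position 2-fold.
Codon 2 UGU (Cys): third position 2-fold.
Codon 3 UAC (Tyr): third position 2-fold.
Codon 4 AAA (Lys): third position 2-fold.
Codon 5 UCA (Ser): third position 4-fold.
Codon 6 AGA (Arg): third position 2-fold.
Codon 7 AGA (Arg): third position 2-fold.
Codon 8 CUC (Leu): third position 4-fold.
Codon 9 UUA (Leu): third position 2-fold.
Four-fold degenerate third positions: 2.

2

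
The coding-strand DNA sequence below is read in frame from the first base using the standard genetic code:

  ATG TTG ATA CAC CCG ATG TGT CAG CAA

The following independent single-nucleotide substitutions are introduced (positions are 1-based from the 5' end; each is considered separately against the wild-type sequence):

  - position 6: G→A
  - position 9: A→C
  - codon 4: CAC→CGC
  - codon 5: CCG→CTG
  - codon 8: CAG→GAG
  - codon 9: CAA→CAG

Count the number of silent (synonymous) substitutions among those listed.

3

Codon 2: TTG (Leu) → TTA (Leu) — synonymous.
Codon 3: ATA (Ile) → ATC (Ile) — synonymous.
Codon 4: CAC (His) → CGC (Arg) — missense.
Codon 5: CCG (Pro) → CTG (Leu) — missense.
Codon 8: CAG (Gln) → GAG (Glu) — missense.
Codon 9: CAA (Gln) → CAG (Gln) — synonymous.
Synonymous: 3 of 6.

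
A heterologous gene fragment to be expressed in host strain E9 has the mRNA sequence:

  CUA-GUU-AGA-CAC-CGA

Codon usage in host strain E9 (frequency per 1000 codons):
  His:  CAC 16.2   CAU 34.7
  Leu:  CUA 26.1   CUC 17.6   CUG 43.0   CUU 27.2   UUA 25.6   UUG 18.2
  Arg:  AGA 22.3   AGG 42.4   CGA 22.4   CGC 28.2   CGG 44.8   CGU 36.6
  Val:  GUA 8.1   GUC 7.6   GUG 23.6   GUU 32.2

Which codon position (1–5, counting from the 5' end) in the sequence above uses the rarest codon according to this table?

Codon 1 CUA (Leu): 26.1 per 1000.
Codon 2 GUU (Val): 32.2 per 1000.
Codon 3 AGA (Arg): 22.3 per 1000.
Codon 4 CAC (His): 16.2 per 1000.
Codon 5 CGA (Arg): 22.4 per 1000.
Lowest frequency is 16.2 at codon 4.

4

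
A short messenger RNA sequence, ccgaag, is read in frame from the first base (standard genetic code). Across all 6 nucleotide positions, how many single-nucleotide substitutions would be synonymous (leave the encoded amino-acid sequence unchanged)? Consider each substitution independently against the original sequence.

Codon 1 (CCG, Pro): 3 synonymous substitutions.
Codon 2 (AAG, Lys): 1 synonymous substitution.
Total: 3 + 1 = 4.

4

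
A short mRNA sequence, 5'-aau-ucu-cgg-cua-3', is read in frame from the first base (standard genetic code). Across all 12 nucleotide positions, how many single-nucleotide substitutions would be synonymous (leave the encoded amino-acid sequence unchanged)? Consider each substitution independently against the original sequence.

12

Codon 1 (AAU, Asn): 1 synonymous substitution.
Codon 2 (UCU, Ser): 3 synonymous substitutions.
Codon 3 (CGG, Arg): 4 synonymous substitutions.
Codon 4 (CUA, Leu): 4 synonymous substitutions.
Total: 1 + 3 + 4 + 4 = 12.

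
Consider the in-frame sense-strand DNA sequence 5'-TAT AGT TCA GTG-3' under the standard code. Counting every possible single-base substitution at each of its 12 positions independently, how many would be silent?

Codon 1 (TAT, Tyr): 1 synonymous substitution.
Codon 2 (AGT, Ser): 1 synonymous substitution.
Codon 3 (TCA, Ser): 3 synonymous substitutions.
Codon 4 (GTG, Val): 3 synonymous substitutions.
Total: 1 + 1 + 3 + 3 = 8.

8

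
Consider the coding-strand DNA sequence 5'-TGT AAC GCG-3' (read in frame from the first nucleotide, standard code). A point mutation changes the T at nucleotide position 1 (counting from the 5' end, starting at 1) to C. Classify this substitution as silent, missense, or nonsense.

missense

Position 1 falls in codon 1: TGT → Cys.
After the substitution the codon is CGT → Arg.
Cys ≠ Arg, so this is a missense mutation.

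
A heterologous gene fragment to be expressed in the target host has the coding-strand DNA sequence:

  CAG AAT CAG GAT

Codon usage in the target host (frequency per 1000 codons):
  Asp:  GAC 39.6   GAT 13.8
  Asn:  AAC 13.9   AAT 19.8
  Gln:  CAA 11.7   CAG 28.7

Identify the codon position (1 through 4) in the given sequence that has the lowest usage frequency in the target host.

Codon 1 CAG (Gln): 28.7 per 1000.
Codon 2 AAT (Asn): 19.8 per 1000.
Codon 3 CAG (Gln): 28.7 per 1000.
Codon 4 GAT (Asp): 13.8 per 1000.
Lowest frequency is 13.8 at codon 4.

4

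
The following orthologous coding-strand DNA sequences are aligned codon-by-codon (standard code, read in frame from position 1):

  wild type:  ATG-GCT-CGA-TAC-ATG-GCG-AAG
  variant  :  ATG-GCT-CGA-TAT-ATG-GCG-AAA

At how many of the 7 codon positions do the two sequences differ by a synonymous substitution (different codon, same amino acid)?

2

Codon 1: ATG Met / ATG Met — identical.
Codon 2: GCT Ala / GCT Ala — identical.
Codon 3: CGA Arg / CGA Arg — identical.
Codon 4: TAC Tyr / TAT Tyr — synonymous.
Codon 5: ATG Met / ATG Met — identical.
Codon 6: GCG Ala / GCG Ala — identical.
Codon 7: AAG Lys / AAA Lys — synonymous.
Synonymous differences: 2.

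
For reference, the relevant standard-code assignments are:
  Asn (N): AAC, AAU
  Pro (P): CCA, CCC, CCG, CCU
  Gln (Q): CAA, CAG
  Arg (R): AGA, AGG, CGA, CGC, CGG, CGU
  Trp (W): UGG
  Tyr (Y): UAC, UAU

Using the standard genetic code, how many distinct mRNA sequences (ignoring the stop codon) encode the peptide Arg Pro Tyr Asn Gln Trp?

192

Arg: 6 codons.
Pro: 4 codons.
Tyr: 2 codons.
Asn: 2 codons.
Gln: 2 codons.
Trp: 1 codon.
6 × 4 × 2 × 2 × 2 × 1 = 192.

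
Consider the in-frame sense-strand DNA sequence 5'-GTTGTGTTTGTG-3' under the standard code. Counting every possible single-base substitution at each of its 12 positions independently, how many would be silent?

10

Codon 1 (GTT, Val): 3 synonymous substitutions.
Codon 2 (GTG, Val): 3 synonymous substitutions.
Codon 3 (TTT, Phe): 1 synonymous substitution.
Codon 4 (GTG, Val): 3 synonymous substitutions.
Total: 3 + 3 + 1 + 3 = 10.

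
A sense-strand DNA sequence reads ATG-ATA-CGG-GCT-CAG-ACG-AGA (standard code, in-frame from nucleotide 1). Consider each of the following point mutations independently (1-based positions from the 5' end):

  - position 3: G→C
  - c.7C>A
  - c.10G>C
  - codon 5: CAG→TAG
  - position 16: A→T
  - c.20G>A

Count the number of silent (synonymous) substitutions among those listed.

Codon 1: ATG (Met) → ATC (Ile) — missense.
Codon 3: CGG (Arg) → AGG (Arg) — synonymous.
Codon 4: GCT (Ala) → CCT (Pro) — missense.
Codon 5: CAG (Gln) → TAG (Stop) — nonsense.
Codon 6: ACG (Thr) → TCG (Ser) — missense.
Codon 7: AGA (Arg) → AAA (Lys) — missense.
Synonymous: 1 of 6.

1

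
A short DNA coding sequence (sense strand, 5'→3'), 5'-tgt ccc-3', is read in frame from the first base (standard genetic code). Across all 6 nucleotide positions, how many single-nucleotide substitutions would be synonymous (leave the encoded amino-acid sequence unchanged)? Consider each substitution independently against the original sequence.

Codon 1 (TGT, Cys): 1 synonymous substitution.
Codon 2 (CCC, Pro): 3 synonymous substitutions.
Total: 1 + 3 = 4.

4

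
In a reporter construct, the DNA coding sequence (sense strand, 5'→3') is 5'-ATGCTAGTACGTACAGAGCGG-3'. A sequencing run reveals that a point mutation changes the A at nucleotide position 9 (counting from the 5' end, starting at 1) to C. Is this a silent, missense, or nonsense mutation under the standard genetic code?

silent

Position 9 falls in codon 3: GTA → Val.
After the substitution the codon is GTC → Val.
Both encode Val, so the change is synonymous.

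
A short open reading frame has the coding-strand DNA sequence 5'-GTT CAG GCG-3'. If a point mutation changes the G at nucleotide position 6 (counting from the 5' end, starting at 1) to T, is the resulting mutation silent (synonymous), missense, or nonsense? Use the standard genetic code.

missense

Position 6 falls in codon 2: CAG → Gln.
After the substitution the codon is CAT → His.
Gln ≠ His, so this is a missense mutation.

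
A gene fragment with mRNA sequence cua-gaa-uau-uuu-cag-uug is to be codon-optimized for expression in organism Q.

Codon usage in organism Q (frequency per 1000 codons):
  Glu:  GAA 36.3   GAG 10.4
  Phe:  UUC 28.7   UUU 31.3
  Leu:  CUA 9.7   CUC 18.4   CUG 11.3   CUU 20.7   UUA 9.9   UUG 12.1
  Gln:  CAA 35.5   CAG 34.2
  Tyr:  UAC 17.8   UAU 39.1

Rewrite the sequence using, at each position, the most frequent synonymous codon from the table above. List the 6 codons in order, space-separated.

CUU GAA UAU UUU CAA CUU

Codon 1 (Leu): best is CUU at 20.7.
Codon 2 (Glu): best is GAA at 36.3.
Codon 3 (Tyr): best is UAU at 39.1.
Codon 4 (Phe): best is UUU at 31.3.
Codon 5 (Gln): best is CAA at 35.5.
Codon 6 (Leu): best is CUU at 20.7.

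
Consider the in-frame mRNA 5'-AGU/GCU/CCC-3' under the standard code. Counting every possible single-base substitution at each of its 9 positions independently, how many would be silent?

7

Codon 1 (AGU, Ser): 1 synonymous substitution.
Codon 2 (GCU, Ala): 3 synonymous substitutions.
Codon 3 (CCC, Pro): 3 synonymous substitutions.
Total: 1 + 3 + 3 = 7.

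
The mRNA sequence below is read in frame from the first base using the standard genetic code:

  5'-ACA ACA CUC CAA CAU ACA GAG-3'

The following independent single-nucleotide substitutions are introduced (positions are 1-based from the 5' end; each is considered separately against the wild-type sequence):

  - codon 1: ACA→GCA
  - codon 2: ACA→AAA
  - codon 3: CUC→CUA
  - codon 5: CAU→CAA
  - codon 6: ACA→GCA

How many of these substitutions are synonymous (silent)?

1

Codon 1: ACA (Thr) → GCA (Ala) — missense.
Codon 2: ACA (Thr) → AAA (Lys) — missense.
Codon 3: CUC (Leu) → CUA (Leu) — synonymous.
Codon 5: CAU (His) → CAA (Gln) — missense.
Codon 6: ACA (Thr) → GCA (Ala) — missense.
Synonymous: 1 of 5.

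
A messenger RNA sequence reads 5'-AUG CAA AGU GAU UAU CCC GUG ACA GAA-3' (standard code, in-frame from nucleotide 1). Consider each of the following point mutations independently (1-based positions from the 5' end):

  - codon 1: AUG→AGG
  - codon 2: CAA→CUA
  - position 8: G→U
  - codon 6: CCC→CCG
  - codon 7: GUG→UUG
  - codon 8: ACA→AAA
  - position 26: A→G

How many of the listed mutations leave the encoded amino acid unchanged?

Codon 1: AUG (Met) → AGG (Arg) — missense.
Codon 2: CAA (Gln) → CUA (Leu) — missense.
Codon 3: AGU (Ser) → AUU (Ile) — missense.
Codon 6: CCC (Pro) → CCG (Pro) — synonymous.
Codon 7: GUG (Val) → UUG (Leu) — missense.
Codon 8: ACA (Thr) → AAA (Lys) — missense.
Codon 9: GAA (Glu) → GGA (Gly) — missense.
Synonymous: 1 of 7.

1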